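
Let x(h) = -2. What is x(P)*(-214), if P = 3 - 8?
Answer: 428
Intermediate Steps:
P = -5
x(P)*(-214) = -2*(-214) = 428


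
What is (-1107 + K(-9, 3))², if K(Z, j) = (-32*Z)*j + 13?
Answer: 52900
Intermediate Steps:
K(Z, j) = 13 - 32*Z*j (K(Z, j) = -32*Z*j + 13 = 13 - 32*Z*j)
(-1107 + K(-9, 3))² = (-1107 + (13 - 32*(-9)*3))² = (-1107 + (13 + 864))² = (-1107 + 877)² = (-230)² = 52900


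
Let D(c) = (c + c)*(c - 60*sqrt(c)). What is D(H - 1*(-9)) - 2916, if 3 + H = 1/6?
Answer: -51119/18 - 370*sqrt(222)/3 ≈ -4677.6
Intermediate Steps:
H = -17/6 (H = -3 + 1/6 = -17/6 ≈ -2.8333)
D(c) = 2*c*(c - 60*sqrt(c)) (D(c) = (2*c)*(c - 60*sqrt(c)) = 2*c*(c - 60*sqrt(c)))
D(H - 1*(-9)) - 2916 = (-120*(-17/6 - 1*(-9))**(3/2) + 2*(-17/6 - 1*(-9))**2) - 2916 = (-120*(-17/6 + 9)**(3/2) + 2*(-17/6 + 9)**2) - 2916 = (-370*sqrt(222)/3 + 2*(37/6)**2) - 2916 = (-370*sqrt(222)/3 + 2*(1369/36)) - 2916 = (-370*sqrt(222)/3 + 1369/18) - 2916 = (1369/18 - 370*sqrt(222)/3) - 2916 = -51119/18 - 370*sqrt(222)/3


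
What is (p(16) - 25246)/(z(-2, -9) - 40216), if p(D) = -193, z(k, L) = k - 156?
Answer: 25439/40374 ≈ 0.63008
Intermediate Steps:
z(k, L) = -156 + k
(p(16) - 25246)/(z(-2, -9) - 40216) = (-193 - 25246)/((-156 - 2) - 40216) = -25439/(-158 - 40216) = -25439/(-40374) = -25439*(-1/40374) = 25439/40374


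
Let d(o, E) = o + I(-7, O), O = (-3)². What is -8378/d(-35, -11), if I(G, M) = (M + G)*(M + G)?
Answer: 8378/31 ≈ 270.26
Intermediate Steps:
O = 9
I(G, M) = (G + M)² (I(G, M) = (G + M)*(G + M) = (G + M)²)
d(o, E) = 4 + o (d(o, E) = o + (-7 + 9)² = o + 2² = o + 4 = 4 + o)
-8378/d(-35, -11) = -8378/(4 - 35) = -8378/(-31) = -8378*(-1/31) = 8378/31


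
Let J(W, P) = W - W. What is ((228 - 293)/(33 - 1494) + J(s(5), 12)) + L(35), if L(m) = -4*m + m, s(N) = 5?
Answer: -153340/1461 ≈ -104.96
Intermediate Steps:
J(W, P) = 0
L(m) = -3*m
((228 - 293)/(33 - 1494) + J(s(5), 12)) + L(35) = ((228 - 293)/(33 - 1494) + 0) - 3*35 = (-65/(-1461) + 0) - 105 = (-65*(-1/1461) + 0) - 105 = (65/1461 + 0) - 105 = 65/1461 - 105 = -153340/1461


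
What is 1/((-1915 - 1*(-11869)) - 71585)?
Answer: -1/61631 ≈ -1.6226e-5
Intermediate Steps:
1/((-1915 - 1*(-11869)) - 71585) = 1/((-1915 + 11869) - 71585) = 1/(9954 - 71585) = 1/(-61631) = -1/61631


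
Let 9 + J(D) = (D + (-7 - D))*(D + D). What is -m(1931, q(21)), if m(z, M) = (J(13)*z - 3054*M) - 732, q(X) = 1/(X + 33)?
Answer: 3326486/9 ≈ 3.6961e+5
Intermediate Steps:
J(D) = -9 - 14*D (J(D) = -9 + (D + (-7 - D))*(D + D) = -9 - 14*D)
q(X) = 1/(33 + X)
m(z, M) = -732 - 3054*M - 191*z (m(z, M) = ((-9 - 14*13)*z - 3054*M) - 732 = ((-9 - 182)*z - 3054*M) - 732 = (-191*z - 3054*M) - 732 = (-3054*M - 191*z) - 732 = -732 - 3054*M - 191*z)
-m(1931, q(21)) = -(-732 - 3054/(33 + 21) - 191*1931) = -(-732 - 3054/54 - 368821) = -(-732 - 3054*1/54 - 368821) = -(-732 - 509/9 - 368821) = -1*(-3326486/9) = 3326486/9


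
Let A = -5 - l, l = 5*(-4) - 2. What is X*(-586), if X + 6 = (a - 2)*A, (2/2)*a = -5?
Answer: 73250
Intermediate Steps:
l = -22 (l = -20 - 2 = -22)
a = -5
A = 17 (A = -5 - 1*(-22) = -5 + 22 = 17)
X = -125 (X = -6 + (-5 - 2)*17 = -6 - 7*17 = -6 - 119 = -125)
X*(-586) = -125*(-586) = 73250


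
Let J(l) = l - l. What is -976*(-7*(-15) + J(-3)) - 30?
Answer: -102510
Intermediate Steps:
J(l) = 0
-976*(-7*(-15) + J(-3)) - 30 = -976*(-7*(-15) + 0) - 30 = -976*(105 + 0) - 30 = -976*105 - 30 = -102480 - 30 = -102510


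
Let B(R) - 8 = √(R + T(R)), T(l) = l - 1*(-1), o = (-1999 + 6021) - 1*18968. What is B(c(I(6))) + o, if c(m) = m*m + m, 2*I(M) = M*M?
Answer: -14938 + √685 ≈ -14912.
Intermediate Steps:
I(M) = M²/2 (I(M) = (M*M)/2 = M²/2)
o = -14946 (o = 4022 - 18968 = -14946)
T(l) = 1 + l (T(l) = l + 1 = 1 + l)
c(m) = m + m² (c(m) = m² + m = m + m²)
B(R) = 8 + √(1 + 2*R) (B(R) = 8 + √(R + (1 + R)) = 8 + √(1 + 2*R))
B(c(I(6))) + o = (8 + √(1 + 2*(((½)*6²)*(1 + (½)*6²)))) - 14946 = (8 + √(1 + 2*(((½)*36)*(1 + (½)*36)))) - 14946 = (8 + √(1 + 2*(18*(1 + 18)))) - 14946 = (8 + √(1 + 2*(18*19))) - 14946 = (8 + √(1 + 2*342)) - 14946 = (8 + √(1 + 684)) - 14946 = (8 + √685) - 14946 = -14938 + √685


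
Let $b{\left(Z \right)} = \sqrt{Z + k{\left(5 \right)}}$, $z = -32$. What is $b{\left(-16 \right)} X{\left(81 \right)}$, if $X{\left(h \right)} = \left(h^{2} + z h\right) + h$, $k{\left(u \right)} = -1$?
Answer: $4050 i \sqrt{17} \approx 16699.0 i$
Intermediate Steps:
$b{\left(Z \right)} = \sqrt{-1 + Z}$ ($b{\left(Z \right)} = \sqrt{Z - 1} = \sqrt{-1 + Z}$)
$X{\left(h \right)} = h^{2} - 31 h$ ($X{\left(h \right)} = \left(h^{2} - 32 h\right) + h = h^{2} - 31 h$)
$b{\left(-16 \right)} X{\left(81 \right)} = \sqrt{-1 - 16} \cdot 81 \left(-31 + 81\right) = \sqrt{-17} \cdot 81 \cdot 50 = i \sqrt{17} \cdot 4050 = 4050 i \sqrt{17}$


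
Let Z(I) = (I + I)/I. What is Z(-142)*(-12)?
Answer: -24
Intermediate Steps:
Z(I) = 2 (Z(I) = (2*I)/I = 2)
Z(-142)*(-12) = 2*(-12) = -24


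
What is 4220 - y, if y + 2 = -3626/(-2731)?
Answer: 11526656/2731 ≈ 4220.7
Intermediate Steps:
y = -1836/2731 (y = -2 - 3626/(-2731) = -2 - 3626*(-1/2731) = -2 + 3626/2731 = -1836/2731 ≈ -0.67228)
4220 - y = 4220 - 1*(-1836/2731) = 4220 + 1836/2731 = 11526656/2731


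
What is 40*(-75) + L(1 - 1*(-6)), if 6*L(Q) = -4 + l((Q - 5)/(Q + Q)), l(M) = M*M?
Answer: -294065/98 ≈ -3000.7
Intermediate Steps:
l(M) = M**2
L(Q) = -2/3 + (-5 + Q)**2/(24*Q**2) (L(Q) = (-4 + ((Q - 5)/(Q + Q))**2)/6 = (-4 + ((-5 + Q)/((2*Q)))**2)/6 = (-4 + ((-5 + Q)*(1/(2*Q)))**2)/6 = (-4 + ((-5 + Q)/(2*Q))**2)/6 = (-4 + (-5 + Q)**2/(4*Q**2))/6 = -2/3 + (-5 + Q)**2/(24*Q**2))
40*(-75) + L(1 - 1*(-6)) = 40*(-75) + (-2/3 + (-5 + (1 - 1*(-6)))**2/(24*(1 - 1*(-6))**2)) = -3000 + (-2/3 + (-5 + (1 + 6))**2/(24*(1 + 6)**2)) = -3000 + (-2/3 + (1/24)*(-5 + 7)**2/7**2) = -3000 + (-2/3 + (1/24)*(1/49)*2**2) = -3000 + (-2/3 + (1/24)*(1/49)*4) = -3000 + (-2/3 + 1/294) = -3000 - 65/98 = -294065/98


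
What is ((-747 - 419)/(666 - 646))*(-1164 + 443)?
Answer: 420343/10 ≈ 42034.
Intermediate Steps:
((-747 - 419)/(666 - 646))*(-1164 + 443) = -1166/20*(-721) = -1166*1/20*(-721) = -583/10*(-721) = 420343/10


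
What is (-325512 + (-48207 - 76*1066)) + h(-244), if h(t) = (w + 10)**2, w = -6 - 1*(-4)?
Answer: -454671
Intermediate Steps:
w = -2 (w = -6 + 4 = -2)
h(t) = 64 (h(t) = (-2 + 10)**2 = 8**2 = 64)
(-325512 + (-48207 - 76*1066)) + h(-244) = (-325512 + (-48207 - 76*1066)) + 64 = (-325512 + (-48207 - 1*81016)) + 64 = (-325512 + (-48207 - 81016)) + 64 = (-325512 - 129223) + 64 = -454735 + 64 = -454671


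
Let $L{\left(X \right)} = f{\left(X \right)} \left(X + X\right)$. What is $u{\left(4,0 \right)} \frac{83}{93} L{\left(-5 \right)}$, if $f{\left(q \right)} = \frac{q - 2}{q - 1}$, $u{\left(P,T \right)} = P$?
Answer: $- \frac{11620}{279} \approx -41.649$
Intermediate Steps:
$f{\left(q \right)} = \frac{-2 + q}{-1 + q}$ ($f{\left(q \right)} = \frac{-2 + q}{q - 1} = \frac{-2 + q}{-1 + q}$)
$L{\left(X \right)} = \frac{2 X \left(-2 + X\right)}{-1 + X}$ ($L{\left(X \right)} = \frac{-2 + X}{-1 + X} \left(X + X\right) = \frac{-2 + X}{-1 + X} 2 X = \frac{2 X \left(-2 + X\right)}{-1 + X}$)
$u{\left(4,0 \right)} \frac{83}{93} L{\left(-5 \right)} = 4 \cdot \frac{83}{93} \cdot 2 \left(-5\right) \frac{1}{-1 - 5} \left(-2 - 5\right) = 4 \cdot 83 \cdot \frac{1}{93} \cdot 2 \left(-5\right) \frac{1}{-6} \left(-7\right) = 4 \cdot \frac{83}{93} \cdot 2 \left(-5\right) \left(- \frac{1}{6}\right) \left(-7\right) = \frac{332}{93} \left(- \frac{35}{3}\right) = - \frac{11620}{279}$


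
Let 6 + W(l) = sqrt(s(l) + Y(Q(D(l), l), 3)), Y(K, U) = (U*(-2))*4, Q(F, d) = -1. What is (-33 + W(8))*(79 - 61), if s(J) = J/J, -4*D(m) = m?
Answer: -702 + 18*I*sqrt(23) ≈ -702.0 + 86.325*I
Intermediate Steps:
D(m) = -m/4
s(J) = 1
Y(K, U) = -8*U (Y(K, U) = -2*U*4 = -8*U)
W(l) = -6 + I*sqrt(23) (W(l) = -6 + sqrt(1 - 8*3) = -6 + sqrt(1 - 24) = -6 + sqrt(-23) = -6 + I*sqrt(23))
(-33 + W(8))*(79 - 61) = (-33 + (-6 + I*sqrt(23)))*(79 - 61) = (-39 + I*sqrt(23))*18 = -702 + 18*I*sqrt(23)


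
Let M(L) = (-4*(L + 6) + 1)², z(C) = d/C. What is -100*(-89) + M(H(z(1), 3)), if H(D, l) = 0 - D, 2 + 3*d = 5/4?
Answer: 9476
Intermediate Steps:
d = -¼ (d = -⅔ + (5/4)/3 = -⅔ + (5*(¼))/3 = -⅔ + (⅓)*(5/4) = -⅔ + 5/12 = -¼ ≈ -0.25000)
z(C) = -1/(4*C)
H(D, l) = -D
M(L) = (-23 - 4*L)² (M(L) = (-4*(6 + L) + 1)² = ((-24 - 4*L) + 1)² = (-23 - 4*L)²)
-100*(-89) + M(H(z(1), 3)) = -100*(-89) + (23 + 4*(-(-1)/(4*1)))² = 8900 + (23 + 4*(-(-1)/4))² = 8900 + (23 + 4*(-1*(-¼)))² = 8900 + (23 + 4*(¼))² = 8900 + (23 + 1)² = 8900 + 24² = 8900 + 576 = 9476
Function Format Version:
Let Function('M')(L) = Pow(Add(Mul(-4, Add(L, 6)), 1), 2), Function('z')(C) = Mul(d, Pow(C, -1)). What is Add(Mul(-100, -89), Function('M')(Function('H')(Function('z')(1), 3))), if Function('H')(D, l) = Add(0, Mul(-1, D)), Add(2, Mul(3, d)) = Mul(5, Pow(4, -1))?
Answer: 9476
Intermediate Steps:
d = Rational(-1, 4) (d = Add(Rational(-2, 3), Mul(Rational(1, 3), Mul(5, Pow(4, -1)))) = Add(Rational(-2, 3), Mul(Rational(1, 3), Mul(5, Rational(1, 4)))) = Add(Rational(-2, 3), Mul(Rational(1, 3), Rational(5, 4))) = Add(Rational(-2, 3), Rational(5, 12)) = Rational(-1, 4) ≈ -0.25000)
Function('z')(C) = Mul(Rational(-1, 4), Pow(C, -1))
Function('H')(D, l) = Mul(-1, D)
Function('M')(L) = Pow(Add(-23, Mul(-4, L)), 2) (Function('M')(L) = Pow(Add(Mul(-4, Add(6, L)), 1), 2) = Pow(Add(Add(-24, Mul(-4, L)), 1), 2) = Pow(Add(-23, Mul(-4, L)), 2))
Add(Mul(-100, -89), Function('M')(Function('H')(Function('z')(1), 3))) = Add(Mul(-100, -89), Pow(Add(23, Mul(4, Mul(-1, Mul(Rational(-1, 4), Pow(1, -1))))), 2)) = Add(8900, Pow(Add(23, Mul(4, Mul(-1, Mul(Rational(-1, 4), 1)))), 2)) = Add(8900, Pow(Add(23, Mul(4, Mul(-1, Rational(-1, 4)))), 2)) = Add(8900, Pow(Add(23, Mul(4, Rational(1, 4))), 2)) = Add(8900, Pow(Add(23, 1), 2)) = Add(8900, Pow(24, 2)) = Add(8900, 576) = 9476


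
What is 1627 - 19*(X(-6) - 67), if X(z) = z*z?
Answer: 2216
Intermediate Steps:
X(z) = z**2
1627 - 19*(X(-6) - 67) = 1627 - 19*((-6)**2 - 67) = 1627 - 19*(36 - 67) = 1627 - 19*(-31) = 1627 + 589 = 2216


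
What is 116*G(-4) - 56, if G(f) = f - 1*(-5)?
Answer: 60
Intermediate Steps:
G(f) = 5 + f (G(f) = f + 5 = 5 + f)
116*G(-4) - 56 = 116*(5 - 4) - 56 = 116*1 - 56 = 116 - 56 = 60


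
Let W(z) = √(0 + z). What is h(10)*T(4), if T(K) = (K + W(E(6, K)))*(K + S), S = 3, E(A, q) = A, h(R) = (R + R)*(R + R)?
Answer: 11200 + 2800*√6 ≈ 18059.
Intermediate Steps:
h(R) = 4*R² (h(R) = (2*R)*(2*R) = 4*R²)
W(z) = √z
T(K) = (3 + K)*(K + √6) (T(K) = (K + √6)*(K + 3) = (K + √6)*(3 + K) = (3 + K)*(K + √6))
h(10)*T(4) = (4*10²)*(4² + 3*4 + 3*√6 + 4*√6) = (4*100)*(16 + 12 + 3*√6 + 4*√6) = 400*(28 + 7*√6) = 11200 + 2800*√6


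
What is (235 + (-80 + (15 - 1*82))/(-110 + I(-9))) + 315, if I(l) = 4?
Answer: 58447/106 ≈ 551.39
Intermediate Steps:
(235 + (-80 + (15 - 1*82))/(-110 + I(-9))) + 315 = (235 + (-80 + (15 - 1*82))/(-110 + 4)) + 315 = (235 + (-80 + (15 - 82))/(-106)) + 315 = (235 + (-80 - 67)*(-1/106)) + 315 = (235 - 147*(-1/106)) + 315 = (235 + 147/106) + 315 = 25057/106 + 315 = 58447/106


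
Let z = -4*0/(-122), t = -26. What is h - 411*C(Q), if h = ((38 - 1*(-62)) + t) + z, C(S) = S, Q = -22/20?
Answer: 5261/10 ≈ 526.10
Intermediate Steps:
Q = -11/10 (Q = -22*1/20 = -11/10 ≈ -1.1000)
z = 0 (z = 0*(-1/122) = 0)
h = 74 (h = ((38 - 1*(-62)) - 26) + 0 = ((38 + 62) - 26) + 0 = (100 - 26) + 0 = 74 + 0 = 74)
h - 411*C(Q) = 74 - 411*(-11/10) = 74 + 4521/10 = 5261/10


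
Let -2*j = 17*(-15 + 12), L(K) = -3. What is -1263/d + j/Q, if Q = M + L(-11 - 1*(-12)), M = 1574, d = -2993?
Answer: 4120989/9404006 ≈ 0.43822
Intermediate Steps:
Q = 1571 (Q = 1574 - 3 = 1571)
j = 51/2 (j = -17*(-15 + 12)/2 = -17*(-3)/2 = -½*(-51) = 51/2 ≈ 25.500)
-1263/d + j/Q = -1263/(-2993) + (51/2)/1571 = -1263*(-1/2993) + (51/2)*(1/1571) = 1263/2993 + 51/3142 = 4120989/9404006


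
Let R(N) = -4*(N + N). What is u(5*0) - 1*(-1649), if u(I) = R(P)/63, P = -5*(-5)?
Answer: 103687/63 ≈ 1645.8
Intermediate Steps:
P = 25
R(N) = -8*N
u(I) = -200/63 (u(I) = -8*25/63 = -200*1/63 = -200/63)
u(5*0) - 1*(-1649) = -200/63 - 1*(-1649) = -200/63 + 1649 = 103687/63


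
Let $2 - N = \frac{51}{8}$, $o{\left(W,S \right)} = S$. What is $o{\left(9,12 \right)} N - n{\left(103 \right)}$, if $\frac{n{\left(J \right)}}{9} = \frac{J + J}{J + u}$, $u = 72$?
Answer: $- \frac{22083}{350} \approx -63.094$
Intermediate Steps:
$N = - \frac{35}{8}$ ($N = 2 - \frac{51}{8} = - \frac{35}{8} \approx -4.375$)
$n{\left(J \right)} = \frac{18 J}{72 + J}$ ($n{\left(J \right)} = 9 \frac{J + J}{J + 72} = 9 \frac{2 J}{72 + J} = \frac{18 J}{72 + J}$)
$o{\left(9,12 \right)} N - n{\left(103 \right)} = 12 \left(- \frac{35}{8}\right) - 18 \cdot 103 \frac{1}{72 + 103} = - \frac{105}{2} - 18 \cdot 103 \cdot \frac{1}{175} = - \frac{105}{2} - \frac{1854}{175} = - \frac{22083}{350}$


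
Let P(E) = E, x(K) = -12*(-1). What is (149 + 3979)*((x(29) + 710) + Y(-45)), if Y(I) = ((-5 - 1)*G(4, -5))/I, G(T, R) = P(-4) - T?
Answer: 14880064/5 ≈ 2.9760e+6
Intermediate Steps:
x(K) = 12
G(T, R) = -4 - T
Y(I) = 48/I (Y(I) = ((-5 - 1)*(-4 - 1*4))/I = (-6*(-4 - 4))/I = (-6*(-8))/I = 48/I)
(149 + 3979)*((x(29) + 710) + Y(-45)) = (149 + 3979)*((12 + 710) + 48/(-45)) = 4128*(722 + 48*(-1/45)) = 4128*(722 - 16/15) = 4128*(10814/15) = 14880064/5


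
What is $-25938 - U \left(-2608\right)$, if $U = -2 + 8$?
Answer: $-10290$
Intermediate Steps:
$U = 6$
$-25938 - U \left(-2608\right) = -25938 - 6 \left(-2608\right) = -25938 - -15648 = -25938 + 15648 = -10290$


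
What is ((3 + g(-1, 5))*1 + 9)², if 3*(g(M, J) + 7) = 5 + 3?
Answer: 529/9 ≈ 58.778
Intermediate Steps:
g(M, J) = -13/3 (g(M, J) = -7 + (5 + 3)/3 = -7 + (⅓)*8 = -7 + 8/3 = -13/3)
((3 + g(-1, 5))*1 + 9)² = ((3 - 13/3)*1 + 9)² = (-4/3*1 + 9)² = (-4/3 + 9)² = (23/3)² = 529/9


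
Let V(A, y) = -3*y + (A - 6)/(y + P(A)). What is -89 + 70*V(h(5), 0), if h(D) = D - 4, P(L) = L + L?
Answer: -264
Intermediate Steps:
P(L) = 2*L
h(D) = -4 + D
V(A, y) = -3*y + (-6 + A)/(y + 2*A) (V(A, y) = -3*y + (A - 6)/(y + 2*A) = -3*y + (-6 + A)/(y + 2*A))
-89 + 70*V(h(5), 0) = -89 + 70*((-6 + (-4 + 5) - 3*0**2 - 6*(-4 + 5)*0)/(0 + 2*(-4 + 5))) = -89 + 70*((-6 + 1 - 3*0 - 6*1*0)/(0 + 2*1)) = -89 + 70*((-6 + 1 + 0 + 0)/(0 + 2)) = -89 + 70*(-5/2) = -89 - 175 = -264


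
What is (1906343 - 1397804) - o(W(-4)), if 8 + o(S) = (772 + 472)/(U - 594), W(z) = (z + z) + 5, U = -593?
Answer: 603646533/1187 ≈ 5.0855e+5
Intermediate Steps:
W(z) = 5 + 2*z (W(z) = 2*z + 5 = 5 + 2*z)
o(S) = -10740/1187 (o(S) = -8 + (772 + 472)/(-593 - 594) = -8 + 1244/(-1187) = -8 + 1244*(-1/1187) = -8 - 1244/1187 = -10740/1187)
(1906343 - 1397804) - o(W(-4)) = (1906343 - 1397804) - 1*(-10740/1187) = 508539 + 10740/1187 = 603646533/1187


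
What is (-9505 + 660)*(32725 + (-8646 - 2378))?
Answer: -191945345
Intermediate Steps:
(-9505 + 660)*(32725 + (-8646 - 2378)) = -8845*(32725 - 11024) = -8845*21701 = -191945345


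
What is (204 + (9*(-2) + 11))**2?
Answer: 38809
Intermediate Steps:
(204 + (9*(-2) + 11))**2 = (204 + (-18 + 11))**2 = (204 - 7)**2 = 197**2 = 38809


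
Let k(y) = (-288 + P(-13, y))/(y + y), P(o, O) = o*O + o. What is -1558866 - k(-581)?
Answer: -129385360/83 ≈ -1.5589e+6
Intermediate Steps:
P(o, O) = o + O*o (P(o, O) = O*o + o = o + O*o)
k(y) = (-301 - 13*y)/(2*y) (k(y) = (-288 - 13*(1 + y))/(y + y) = (-288 + (-13 - 13*y))/((2*y)) = (-301 - 13*y)*(1/(2*y)) = (-301 - 13*y)/(2*y))
-1558866 - k(-581) = -1558866 - (-301 - 13*(-581))/(2*(-581)) = -1558866 - (-1)*(-301 + 7553)/(2*581) = -1558866 - (-1)*7252/(2*581) = -1558866 - 1*(-518/83) = -1558866 + 518/83 = -129385360/83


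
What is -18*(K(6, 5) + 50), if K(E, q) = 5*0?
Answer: -900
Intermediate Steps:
K(E, q) = 0
-18*(K(6, 5) + 50) = -18*(0 + 50) = -18*50 = -900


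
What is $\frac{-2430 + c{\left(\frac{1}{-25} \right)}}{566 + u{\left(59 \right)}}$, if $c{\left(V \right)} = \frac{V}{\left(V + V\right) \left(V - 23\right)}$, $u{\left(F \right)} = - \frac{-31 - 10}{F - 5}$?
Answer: $- \frac{1679631}{391744} \approx -4.2876$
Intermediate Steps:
$u{\left(F \right)} = \frac{41}{-5 + F}$ ($u{\left(F \right)} = - \frac{-41}{-5 + F} = \frac{41}{-5 + F}$)
$c{\left(V \right)} = \frac{1}{2 \left(-23 + V\right)}$ ($c{\left(V \right)} = \frac{V}{2 V \left(-23 + V\right)} = V \frac{1}{2 V \left(-23 + V\right)} = \frac{1}{2 \left(-23 + V\right)}$)
$\frac{-2430 + c{\left(\frac{1}{-25} \right)}}{566 + u{\left(59 \right)}} = \frac{-2430 + \frac{1}{2 \left(-23 + \frac{1}{-25}\right)}}{566 + \frac{41}{-5 + 59}} = \frac{-2430 + \frac{1}{2 \left(-23 - \frac{1}{25}\right)}}{566 + \frac{41}{54}} = \frac{-2430 + \frac{1}{2 \left(- \frac{576}{25}\right)}}{566 + 41 \cdot \frac{1}{54}} = \frac{-2430 + \frac{1}{2} \left(- \frac{25}{576}\right)}{566 + \frac{41}{54}} = \frac{-2430 - \frac{25}{1152}}{\frac{30605}{54}} = \left(- \frac{2799385}{1152}\right) \frac{54}{30605} = - \frac{1679631}{391744}$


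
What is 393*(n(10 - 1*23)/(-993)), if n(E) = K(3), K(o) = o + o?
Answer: -786/331 ≈ -2.3746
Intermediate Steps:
K(o) = 2*o
n(E) = 6 (n(E) = 2*3 = 6)
393*(n(10 - 1*23)/(-993)) = 393*(6/(-993)) = 393*(6*(-1/993)) = 393*(-2/331) = -786/331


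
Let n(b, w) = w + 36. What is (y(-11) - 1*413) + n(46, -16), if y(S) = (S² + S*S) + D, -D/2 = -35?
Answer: -81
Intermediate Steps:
D = 70 (D = -2*(-35) = 70)
n(b, w) = 36 + w
y(S) = 70 + 2*S² (y(S) = (S² + S*S) + 70 = (S² + S²) + 70 = 2*S² + 70 = 70 + 2*S²)
(y(-11) - 1*413) + n(46, -16) = ((70 + 2*(-11)²) - 1*413) + (36 - 16) = ((70 + 2*121) - 413) + 20 = ((70 + 242) - 413) + 20 = (312 - 413) + 20 = -101 + 20 = -81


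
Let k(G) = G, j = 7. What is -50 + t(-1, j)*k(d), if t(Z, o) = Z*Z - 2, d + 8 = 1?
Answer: -43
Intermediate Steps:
d = -7 (d = -8 + 1 = -7)
t(Z, o) = -2 + Z² (t(Z, o) = Z² - 2 = -2 + Z²)
-50 + t(-1, j)*k(d) = -50 + (-2 + (-1)²)*(-7) = -50 + (-2 + 1)*(-7) = -50 - 1*(-7) = -50 + 7 = -43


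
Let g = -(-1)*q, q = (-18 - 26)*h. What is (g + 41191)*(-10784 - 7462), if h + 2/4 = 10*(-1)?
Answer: -760000638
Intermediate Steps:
h = -21/2 (h = -1/2 + 10*(-1) = -1/2 - 10 = -21/2 ≈ -10.500)
q = 462 (q = (-18 - 26)*(-21/2) = -44*(-21/2) = 462)
g = 462 (g = -(-1)*462 = -1*(-462) = 462)
(g + 41191)*(-10784 - 7462) = (462 + 41191)*(-10784 - 7462) = 41653*(-18246) = -760000638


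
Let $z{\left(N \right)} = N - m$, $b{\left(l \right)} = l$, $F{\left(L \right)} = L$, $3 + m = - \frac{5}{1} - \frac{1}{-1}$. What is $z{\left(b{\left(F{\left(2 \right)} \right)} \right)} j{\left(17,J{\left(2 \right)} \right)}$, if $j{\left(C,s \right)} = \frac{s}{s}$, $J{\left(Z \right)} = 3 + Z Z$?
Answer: $9$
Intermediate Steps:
$m = -7$ ($m = -3 - \left(-1 + 5\right) = -3 - 4 = -7$)
$z{\left(N \right)} = 7 + N$ ($z{\left(N \right)} = N - -7 = N + 7 = 7 + N$)
$J{\left(Z \right)} = 3 + Z^{2}$
$j{\left(C,s \right)} = 1$
$z{\left(b{\left(F{\left(2 \right)} \right)} \right)} j{\left(17,J{\left(2 \right)} \right)} = \left(7 + 2\right) 1 = 9 \cdot 1 = 9$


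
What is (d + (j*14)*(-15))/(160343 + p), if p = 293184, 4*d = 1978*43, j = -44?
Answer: 61007/907054 ≈ 0.067258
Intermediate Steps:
d = 42527/2 (d = (1978*43)/4 = (1/4)*85054 = 42527/2 ≈ 21264.)
(d + (j*14)*(-15))/(160343 + p) = (42527/2 - 44*14*(-15))/(160343 + 293184) = (42527/2 - 616*(-15))/453527 = (42527/2 + 9240)*(1/453527) = (61007/2)*(1/453527) = 61007/907054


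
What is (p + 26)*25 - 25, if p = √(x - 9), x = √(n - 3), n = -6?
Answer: 625 + 25*√(-9 + 3*I) ≈ 637.33 + 76.007*I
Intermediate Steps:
x = 3*I (x = √(-6 - 3) = √(-9) = 3*I ≈ 3.0*I)
p = √(-9 + 3*I) (p = √(3*I - 9) = √(-9 + 3*I) ≈ 0.49337 + 3.0403*I)
(p + 26)*25 - 25 = (√(-9 + 3*I) + 26)*25 - 25 = (26 + √(-9 + 3*I))*25 - 25 = (650 + 25*√(-9 + 3*I)) - 25 = 625 + 25*√(-9 + 3*I)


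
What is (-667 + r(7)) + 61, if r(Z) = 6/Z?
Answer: -4236/7 ≈ -605.14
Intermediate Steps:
(-667 + r(7)) + 61 = (-667 + 6/7) + 61 = -4663/7 + 61 = -4236/7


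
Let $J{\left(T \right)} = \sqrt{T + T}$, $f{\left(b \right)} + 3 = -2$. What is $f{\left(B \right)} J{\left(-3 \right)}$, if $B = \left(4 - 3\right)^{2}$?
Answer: $- 5 i \sqrt{6} \approx - 12.247 i$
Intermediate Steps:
$B = 1$ ($B = 1^{2} = 1$)
$f{\left(b \right)} = -5$ ($f{\left(b \right)} = -3 - 2 = -5$)
$J{\left(T \right)} = \sqrt{2} \sqrt{T}$ ($J{\left(T \right)} = \sqrt{2 T} = \sqrt{2} \sqrt{T}$)
$f{\left(B \right)} J{\left(-3 \right)} = - 5 \sqrt{2} \sqrt{-3} = - 5 \sqrt{2} i \sqrt{3} = - 5 i \sqrt{6}$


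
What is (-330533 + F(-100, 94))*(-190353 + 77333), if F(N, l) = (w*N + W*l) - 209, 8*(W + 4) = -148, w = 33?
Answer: 37992464140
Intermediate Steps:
W = -45/2 (W = -4 + (⅛)*(-148) = -4 - 37/2 = -45/2 ≈ -22.500)
F(N, l) = -209 + 33*N - 45*l/2 (F(N, l) = (33*N - 45*l/2) - 209 = -209 + 33*N - 45*l/2)
(-330533 + F(-100, 94))*(-190353 + 77333) = (-330533 + (-209 + 33*(-100) - 45/2*94))*(-190353 + 77333) = (-330533 + (-209 - 3300 - 2115))*(-113020) = (-330533 - 5624)*(-113020) = -336157*(-113020) = 37992464140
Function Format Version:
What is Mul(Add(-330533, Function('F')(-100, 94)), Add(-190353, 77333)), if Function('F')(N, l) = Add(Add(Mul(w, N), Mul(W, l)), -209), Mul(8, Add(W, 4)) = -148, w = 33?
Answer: 37992464140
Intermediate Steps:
W = Rational(-45, 2) (W = Add(-4, Mul(Rational(1, 8), -148)) = Add(-4, Rational(-37, 2)) = Rational(-45, 2) ≈ -22.500)
Function('F')(N, l) = Add(-209, Mul(33, N), Mul(Rational(-45, 2), l)) (Function('F')(N, l) = Add(Add(Mul(33, N), Mul(Rational(-45, 2), l)), -209) = Add(-209, Mul(33, N), Mul(Rational(-45, 2), l)))
Mul(Add(-330533, Function('F')(-100, 94)), Add(-190353, 77333)) = Mul(Add(-330533, Add(-209, Mul(33, -100), Mul(Rational(-45, 2), 94))), Add(-190353, 77333)) = Mul(Add(-330533, Add(-209, -3300, -2115)), -113020) = Mul(Add(-330533, -5624), -113020) = Mul(-336157, -113020) = 37992464140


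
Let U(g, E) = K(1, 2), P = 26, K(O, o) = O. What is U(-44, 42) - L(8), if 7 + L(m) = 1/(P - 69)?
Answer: 345/43 ≈ 8.0233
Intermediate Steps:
L(m) = -302/43 (L(m) = -7 + 1/(26 - 69) = -7 + 1/(-43) = -7 - 1/43 = -302/43)
U(g, E) = 1
U(-44, 42) - L(8) = 1 - 1*(-302/43) = 1 + 302/43 = 345/43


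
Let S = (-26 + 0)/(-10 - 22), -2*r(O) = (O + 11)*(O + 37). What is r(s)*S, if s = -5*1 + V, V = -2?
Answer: -195/4 ≈ -48.750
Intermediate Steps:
s = -7 (s = -5*1 - 2 = -5 - 2 = -7)
r(O) = -(11 + O)*(37 + O)/2 (r(O) = -(O + 11)*(O + 37)/2 = -(11 + O)*(37 + O)/2)
S = 13/16 (S = -26/(-32) = -26*(-1/32) = 13/16 ≈ 0.81250)
r(s)*S = (-407/2 - 24*(-7) - ½*(-7)²)*(13/16) = (-407/2 + 168 - ½*49)*(13/16) = (-407/2 + 168 - 49/2)*(13/16) = -60*13/16 = -195/4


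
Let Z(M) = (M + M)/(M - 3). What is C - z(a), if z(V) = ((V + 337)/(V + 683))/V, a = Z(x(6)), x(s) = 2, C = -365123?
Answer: -991673735/2716 ≈ -3.6512e+5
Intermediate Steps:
Z(M) = 2*M/(-3 + M) (Z(M) = (2*M)/(-3 + M) = 2*M/(-3 + M))
a = -4 (a = 2*2/(-3 + 2) = 2*2/(-1) = 2*2*(-1) = -4)
z(V) = (337 + V)/(V*(683 + V)) (z(V) = ((337 + V)/(683 + V))/V = (337 + V)/(V*(683 + V)))
C - z(a) = -365123 - (337 - 4)/((-4)*(683 - 4)) = -365123 - (-1)*333/(4*679) = -365123 - 1*(-333/2716) = -365123 + 333/2716 = -991673735/2716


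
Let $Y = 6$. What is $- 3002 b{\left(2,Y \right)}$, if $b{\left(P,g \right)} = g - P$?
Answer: $-12008$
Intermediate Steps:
$- 3002 b{\left(2,Y \right)} = - 3002 \left(6 - 2\right) = \left(-3002\right) 4 = -12008$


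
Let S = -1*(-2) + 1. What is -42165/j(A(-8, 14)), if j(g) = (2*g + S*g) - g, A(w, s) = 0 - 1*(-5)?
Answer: -8433/4 ≈ -2108.3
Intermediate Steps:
S = 3 (S = 2 + 1 = 3)
A(w, s) = 5 (A(w, s) = 0 + 5 = 5)
j(g) = 4*g (j(g) = (2*g + 3*g) - g = 5*g - g = 4*g)
-42165/j(A(-8, 14)) = -42165/(4*5) = -42165/20 = -42165*1/20 = -8433/4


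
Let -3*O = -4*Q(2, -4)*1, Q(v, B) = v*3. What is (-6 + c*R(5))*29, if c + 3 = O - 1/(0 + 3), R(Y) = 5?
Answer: 1508/3 ≈ 502.67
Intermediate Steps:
Q(v, B) = 3*v
O = 8 (O = -(-12*2)/3 = -(-4*6)/3 = -(-8) = -⅓*(-24) = 8)
c = 14/3 (c = -3 + (8 - 1/(0 + 3)) = -3 + (8 - 1/3) = -3 + (8 - 1*⅓) = -3 + (8 - ⅓) = -3 + 23/3 = 14/3 ≈ 4.6667)
(-6 + c*R(5))*29 = (-6 + (14/3)*5)*29 = (-6 + 70/3)*29 = (52/3)*29 = 1508/3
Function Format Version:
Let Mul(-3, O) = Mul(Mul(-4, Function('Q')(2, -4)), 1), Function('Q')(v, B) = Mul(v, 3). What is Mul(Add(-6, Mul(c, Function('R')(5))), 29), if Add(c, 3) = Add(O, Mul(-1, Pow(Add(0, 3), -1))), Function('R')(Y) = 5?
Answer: Rational(1508, 3) ≈ 502.67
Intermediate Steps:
Function('Q')(v, B) = Mul(3, v)
O = 8 (O = Mul(Rational(-1, 3), Mul(Mul(-4, Mul(3, 2)), 1)) = Mul(Rational(-1, 3), Mul(Mul(-4, 6), 1)) = Mul(Rational(-1, 3), Mul(-24, 1)) = Mul(Rational(-1, 3), -24) = 8)
c = Rational(14, 3) (c = Add(-3, Add(8, Mul(-1, Pow(Add(0, 3), -1)))) = Add(-3, Add(8, Mul(-1, Pow(3, -1)))) = Add(-3, Add(8, Mul(-1, Rational(1, 3)))) = Add(-3, Add(8, Rational(-1, 3))) = Add(-3, Rational(23, 3)) = Rational(14, 3) ≈ 4.6667)
Mul(Add(-6, Mul(c, Function('R')(5))), 29) = Mul(Add(-6, Mul(Rational(14, 3), 5)), 29) = Mul(Add(-6, Rational(70, 3)), 29) = Mul(Rational(52, 3), 29) = Rational(1508, 3)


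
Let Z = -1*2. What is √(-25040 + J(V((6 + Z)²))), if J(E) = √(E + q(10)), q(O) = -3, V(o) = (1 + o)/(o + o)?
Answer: √(-400640 + 2*I*√158)/4 ≈ 0.0049647 + 158.24*I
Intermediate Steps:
Z = -2
V(o) = (1 + o)/(2*o) (V(o) = (1 + o)/((2*o)) = (1 + o)*(1/(2*o)) = (1 + o)/(2*o))
J(E) = √(-3 + E) (J(E) = √(E - 3) = √(-3 + E))
√(-25040 + J(V((6 + Z)²))) = √(-25040 + √(-3 + (1 + (6 - 2)²)/(2*((6 - 2)²)))) = √(-25040 + √(-3 + (1 + 4²)/(2*(4²)))) = √(-25040 + √(-3 + (½)*(1 + 16)/16)) = √(-25040 + √(-3 + (½)*(1/16)*17)) = √(-25040 + √(-3 + 17/32)) = √(-25040 + √(-79/32)) = √(-25040 + I*√158/8)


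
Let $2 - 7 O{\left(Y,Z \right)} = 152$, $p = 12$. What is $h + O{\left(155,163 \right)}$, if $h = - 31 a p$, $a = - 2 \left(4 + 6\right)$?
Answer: $\frac{51930}{7} \approx 7418.6$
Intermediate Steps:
$O{\left(Y,Z \right)} = - \frac{150}{7}$ ($O{\left(Y,Z \right)} = \frac{2}{7} - \frac{152}{7} = - \frac{150}{7}$)
$a = -20$ ($a = \left(-2\right) 10 = -20$)
$h = 7440$ ($h = \left(-31\right) \left(-20\right) 12 = 620 \cdot 12 = 7440$)
$h + O{\left(155,163 \right)} = 7440 - \frac{150}{7} = \frac{51930}{7}$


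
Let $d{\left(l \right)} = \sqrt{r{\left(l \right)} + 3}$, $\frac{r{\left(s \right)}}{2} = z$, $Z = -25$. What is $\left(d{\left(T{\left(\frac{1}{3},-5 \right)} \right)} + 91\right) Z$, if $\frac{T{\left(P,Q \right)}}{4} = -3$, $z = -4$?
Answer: $-2275 - 25 i \sqrt{5} \approx -2275.0 - 55.902 i$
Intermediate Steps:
$r{\left(s \right)} = -8$ ($r{\left(s \right)} = 2 \left(-4\right) = -8$)
$T{\left(P,Q \right)} = -12$ ($T{\left(P,Q \right)} = 4 \left(-3\right) = -12$)
$d{\left(l \right)} = i \sqrt{5}$ ($d{\left(l \right)} = \sqrt{-8 + 3} = \sqrt{-5} = i \sqrt{5}$)
$\left(d{\left(T{\left(\frac{1}{3},-5 \right)} \right)} + 91\right) Z = \left(i \sqrt{5} + 91\right) \left(-25\right) = \left(91 + i \sqrt{5}\right) \left(-25\right) = -2275 - 25 i \sqrt{5}$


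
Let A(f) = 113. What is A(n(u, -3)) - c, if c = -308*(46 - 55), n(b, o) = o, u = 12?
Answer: -2659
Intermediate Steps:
c = 2772 (c = -308*(-9) = 2772)
A(n(u, -3)) - c = 113 - 1*2772 = 113 - 2772 = -2659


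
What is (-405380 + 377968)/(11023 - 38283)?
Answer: 6853/6815 ≈ 1.0056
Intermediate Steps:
(-405380 + 377968)/(11023 - 38283) = -27412/(-27260) = -27412*(-1/27260) = 6853/6815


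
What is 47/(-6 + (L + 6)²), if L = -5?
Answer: -47/5 ≈ -9.4000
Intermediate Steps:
47/(-6 + (L + 6)²) = 47/(-6 + (-5 + 6)²) = 47/(-6 + 1²) = 47/(-6 + 1) = 47/(-5) = -⅕*47 = -47/5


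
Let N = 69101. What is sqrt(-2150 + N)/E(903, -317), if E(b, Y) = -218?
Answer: -3*sqrt(7439)/218 ≈ -1.1869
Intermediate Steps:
sqrt(-2150 + N)/E(903, -317) = sqrt(-2150 + 69101)/(-218) = sqrt(66951)*(-1/218) = (3*sqrt(7439))*(-1/218) = -3*sqrt(7439)/218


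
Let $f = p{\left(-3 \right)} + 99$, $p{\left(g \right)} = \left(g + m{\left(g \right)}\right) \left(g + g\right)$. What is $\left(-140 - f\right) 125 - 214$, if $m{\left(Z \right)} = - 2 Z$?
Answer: $-27839$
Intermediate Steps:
$p{\left(g \right)} = - 2 g^{2}$ ($p{\left(g \right)} = \left(g - 2 g\right) \left(g + g\right) = - g 2 g = - 2 g^{2}$)
$f = 81$ ($f = - 2 \left(-3\right)^{2} + 99 = \left(-2\right) 9 + 99 = -18 + 99 = 81$)
$\left(-140 - f\right) 125 - 214 = \left(-140 - 81\right) 125 - 214 = \left(-221\right) 125 - 214 = -27625 - 214 = -27839$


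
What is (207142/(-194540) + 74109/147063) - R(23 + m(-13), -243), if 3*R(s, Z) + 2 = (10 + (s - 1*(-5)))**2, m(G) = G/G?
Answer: -1035861295039/2043545430 ≈ -506.89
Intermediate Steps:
m(G) = 1
R(s, Z) = -2/3 + (15 + s)**2/3 (R(s, Z) = -2/3 + (10 + (s - 1*(-5)))**2/3 = -2/3 + (10 + (s + 5))**2/3 = -2/3 + (10 + (5 + s))**2/3 = -2/3 + (15 + s)**2/3)
(207142/(-194540) + 74109/147063) - R(23 + m(-13), -243) = (207142/(-194540) + 74109/147063) - (-2/3 + (15 + (23 + 1))**2/3) = (207142*(-1/194540) + 74109*(1/147063)) - (-2/3 + (15 + 24)**2/3) = (-103571/97270 + 3529/7003) - (-2/3 + (1/3)*39**2) = -382041883/681181810 - (-2/3 + (1/3)*1521) = -382041883/681181810 - (-2/3 + 507) = -382041883/681181810 - 1*1519/3 = -382041883/681181810 - 1519/3 = -1035861295039/2043545430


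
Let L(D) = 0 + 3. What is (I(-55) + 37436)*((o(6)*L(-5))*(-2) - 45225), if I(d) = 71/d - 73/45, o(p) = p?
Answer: -93184241962/55 ≈ -1.6943e+9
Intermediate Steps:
L(D) = 3
I(d) = -73/45 + 71/d (I(d) = 71/d - 73*1/45 = 71/d - 73/45 = -73/45 + 71/d)
(I(-55) + 37436)*((o(6)*L(-5))*(-2) - 45225) = ((-73/45 + 71/(-55)) + 37436)*((6*3)*(-2) - 45225) = ((-73/45 + 71*(-1/55)) + 37436)*(18*(-2) - 45225) = ((-73/45 - 71/55) + 37436)*(-36 - 45225) = (-1442/495 + 37436)*(-45261) = (18529378/495)*(-45261) = -93184241962/55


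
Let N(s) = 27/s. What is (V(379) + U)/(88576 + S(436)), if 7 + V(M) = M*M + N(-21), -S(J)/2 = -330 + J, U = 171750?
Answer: 2207679/618548 ≈ 3.5691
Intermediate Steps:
S(J) = 660 - 2*J (S(J) = -2*(-330 + J) = 660 - 2*J)
V(M) = -58/7 + M² (V(M) = -7 + (M*M + 27/(-21)) = -7 + (M² + 27*(-1/21)) = -7 + (M² - 9/7) = -7 + (-9/7 + M²) = -58/7 + M²)
(V(379) + U)/(88576 + S(436)) = ((-58/7 + 379²) + 171750)/(88576 + (660 - 2*436)) = ((-58/7 + 143641) + 171750)/(88576 + (660 - 872)) = (1005429/7 + 171750)/(88576 - 212) = (2207679/7)/88364 = (2207679/7)*(1/88364) = 2207679/618548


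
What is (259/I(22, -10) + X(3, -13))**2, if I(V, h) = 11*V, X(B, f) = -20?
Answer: 20985561/58564 ≈ 358.34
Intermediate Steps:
(259/I(22, -10) + X(3, -13))**2 = (259/((11*22)) - 20)**2 = (259/242 - 20)**2 = (-4581/242)**2 = 20985561/58564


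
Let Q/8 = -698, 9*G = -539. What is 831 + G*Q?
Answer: 3017255/9 ≈ 3.3525e+5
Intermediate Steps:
G = -539/9 (G = (1/9)*(-539) = -539/9 ≈ -59.889)
Q = -5584 (Q = 8*(-698) = -5584)
831 + G*Q = 831 - 539/9*(-5584) = 831 + 3009776/9 = 3017255/9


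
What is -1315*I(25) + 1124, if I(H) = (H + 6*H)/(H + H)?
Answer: -6957/2 ≈ -3478.5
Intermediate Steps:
I(H) = 7/2 (I(H) = (7*H)/((2*H)) = (7*H)*(1/(2*H)) = 7/2)
-1315*I(25) + 1124 = -1315*7/2 + 1124 = -9205/2 + 1124 = -6957/2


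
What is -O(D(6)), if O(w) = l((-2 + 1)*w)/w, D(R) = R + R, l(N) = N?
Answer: 1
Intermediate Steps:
D(R) = 2*R
O(w) = -1 (O(w) = ((-2 + 1)*w)/w = (-w)/w = -1)
-O(D(6)) = -1*(-1) = 1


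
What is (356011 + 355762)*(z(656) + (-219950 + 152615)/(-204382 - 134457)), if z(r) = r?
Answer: 158259679449787/338839 ≈ 4.6706e+8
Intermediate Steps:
(356011 + 355762)*(z(656) + (-219950 + 152615)/(-204382 - 134457)) = (356011 + 355762)*(656 + (-219950 + 152615)/(-204382 - 134457)) = 711773*(656 - 67335/(-338839)) = 711773*(656 - 67335*(-1/338839)) = 711773*(656 + 67335/338839) = 711773*(222345719/338839) = 158259679449787/338839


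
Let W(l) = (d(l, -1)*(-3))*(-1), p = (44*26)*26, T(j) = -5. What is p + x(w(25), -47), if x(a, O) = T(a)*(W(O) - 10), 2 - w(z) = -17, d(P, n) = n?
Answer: 29809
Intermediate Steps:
w(z) = 19 (w(z) = 2 - 1*(-17) = 2 + 17 = 19)
p = 29744 (p = 1144*26 = 29744)
W(l) = -3 (W(l) = -1*(-3)*(-1) = 3*(-1) = -3)
x(a, O) = 65 (x(a, O) = -5*(-3 - 10) = -5*(-13) = 65)
p + x(w(25), -47) = 29744 + 65 = 29809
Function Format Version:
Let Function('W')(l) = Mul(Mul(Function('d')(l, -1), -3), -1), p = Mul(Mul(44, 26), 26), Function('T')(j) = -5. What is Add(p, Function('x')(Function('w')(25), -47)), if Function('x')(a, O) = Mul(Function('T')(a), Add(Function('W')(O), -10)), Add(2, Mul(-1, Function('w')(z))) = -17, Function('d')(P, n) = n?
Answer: 29809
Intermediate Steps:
Function('w')(z) = 19 (Function('w')(z) = Add(2, Mul(-1, -17)) = Add(2, 17) = 19)
p = 29744 (p = Mul(1144, 26) = 29744)
Function('W')(l) = -3 (Function('W')(l) = Mul(Mul(-1, -3), -1) = Mul(3, -1) = -3)
Function('x')(a, O) = 65 (Function('x')(a, O) = Mul(-5, Add(-3, -10)) = Mul(-5, -13) = 65)
Add(p, Function('x')(Function('w')(25), -47)) = Add(29744, 65) = 29809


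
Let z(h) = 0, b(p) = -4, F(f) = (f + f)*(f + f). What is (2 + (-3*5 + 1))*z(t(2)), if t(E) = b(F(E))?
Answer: 0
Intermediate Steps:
F(f) = 4*f² (F(f) = (2*f)*(2*f) = 4*f²)
t(E) = -4
(2 + (-3*5 + 1))*z(t(2)) = (2 + (-3*5 + 1))*0 = (2 + (-15 + 1))*0 = (2 - 14)*0 = -12*0 = 0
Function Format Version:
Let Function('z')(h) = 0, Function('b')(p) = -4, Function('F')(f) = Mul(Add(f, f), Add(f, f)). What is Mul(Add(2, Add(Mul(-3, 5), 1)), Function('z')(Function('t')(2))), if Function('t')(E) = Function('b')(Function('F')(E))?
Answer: 0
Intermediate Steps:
Function('F')(f) = Mul(4, Pow(f, 2)) (Function('F')(f) = Mul(Mul(2, f), Mul(2, f)) = Mul(4, Pow(f, 2)))
Function('t')(E) = -4
Mul(Add(2, Add(Mul(-3, 5), 1)), Function('z')(Function('t')(2))) = Mul(Add(2, Add(Mul(-3, 5), 1)), 0) = Mul(Add(2, Add(-15, 1)), 0) = Mul(Add(2, -14), 0) = Mul(-12, 0) = 0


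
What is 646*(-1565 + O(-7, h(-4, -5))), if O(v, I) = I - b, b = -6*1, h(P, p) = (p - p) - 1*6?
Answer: -1010990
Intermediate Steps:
h(P, p) = -6 (h(P, p) = 0 - 6 = -6)
b = -6
O(v, I) = 6 + I (O(v, I) = I - 1*(-6) = I + 6 = 6 + I)
646*(-1565 + O(-7, h(-4, -5))) = 646*(-1565 + (6 - 6)) = 646*(-1565 + 0) = 646*(-1565) = -1010990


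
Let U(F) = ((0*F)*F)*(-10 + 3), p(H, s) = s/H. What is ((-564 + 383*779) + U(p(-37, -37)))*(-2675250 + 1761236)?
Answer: -272186971102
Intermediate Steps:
U(F) = 0 (U(F) = (0*F)*(-7) = 0*(-7) = 0)
((-564 + 383*779) + U(p(-37, -37)))*(-2675250 + 1761236) = ((-564 + 383*779) + 0)*(-2675250 + 1761236) = ((-564 + 298357) + 0)*(-914014) = (297793 + 0)*(-914014) = 297793*(-914014) = -272186971102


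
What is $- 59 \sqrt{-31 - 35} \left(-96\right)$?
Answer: $5664 i \sqrt{66} \approx 46015.0 i$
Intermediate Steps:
$- 59 \sqrt{-31 - 35} \left(-96\right) = - 59 \sqrt{-66} \left(-96\right) = - 59 i \sqrt{66} \left(-96\right) = 5664 i \sqrt{66}$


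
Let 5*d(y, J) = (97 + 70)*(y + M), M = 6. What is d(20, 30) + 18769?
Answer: 98187/5 ≈ 19637.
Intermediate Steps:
d(y, J) = 1002/5 + 167*y/5 (d(y, J) = ((97 + 70)*(y + 6))/5 = (167*(6 + y))/5 = (1002 + 167*y)/5 = 1002/5 + 167*y/5)
d(20, 30) + 18769 = (1002/5 + (167/5)*20) + 18769 = (1002/5 + 668) + 18769 = 4342/5 + 18769 = 98187/5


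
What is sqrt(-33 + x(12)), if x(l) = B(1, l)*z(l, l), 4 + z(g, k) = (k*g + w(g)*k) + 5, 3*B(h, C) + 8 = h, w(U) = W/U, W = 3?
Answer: I*sqrt(3405)/3 ≈ 19.451*I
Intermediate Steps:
w(U) = 3/U
B(h, C) = -8/3 + h/3
z(g, k) = 1 + g*k + 3*k/g (z(g, k) = -4 + ((k*g + (3/g)*k) + 5) = -4 + ((g*k + 3*k/g) + 5) = -4 + (5 + g*k + 3*k/g) = 1 + g*k + 3*k/g)
x(l) = -28/3 - 7*l**2/3 (x(l) = (-8/3 + (1/3)*1)*(1 + l*l + 3*l/l) = (-8/3 + 1/3)*(1 + l**2 + 3) = -7*(4 + l**2)/3 = -28/3 - 7*l**2/3)
sqrt(-33 + x(12)) = sqrt(-33 + (-28/3 - 7/3*12**2)) = sqrt(-33 + (-28/3 - 7/3*144)) = sqrt(-33 + (-28/3 - 336)) = sqrt(-33 - 1036/3) = sqrt(-1135/3) = I*sqrt(3405)/3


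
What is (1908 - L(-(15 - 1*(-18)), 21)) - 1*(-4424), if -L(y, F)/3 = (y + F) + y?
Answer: 6197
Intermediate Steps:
L(y, F) = -6*y - 3*F (L(y, F) = -3*((y + F) + y) = -3*((F + y) + y) = -3*(F + 2*y) = -6*y - 3*F)
(1908 - L(-(15 - 1*(-18)), 21)) - 1*(-4424) = (1908 - (-(-6)*(15 - 1*(-18)) - 3*21)) - 1*(-4424) = (1908 - (-(-6)*(15 + 18) - 63)) + 4424 = (1908 - (-(-6)*33 - 63)) + 4424 = (1908 - (-6*(-33) - 63)) + 4424 = (1908 - (198 - 63)) + 4424 = (1908 - 1*135) + 4424 = (1908 - 135) + 4424 = 1773 + 4424 = 6197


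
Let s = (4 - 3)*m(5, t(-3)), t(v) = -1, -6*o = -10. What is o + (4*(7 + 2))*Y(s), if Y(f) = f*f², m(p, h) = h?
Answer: -103/3 ≈ -34.333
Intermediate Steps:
o = 5/3 (o = -⅙*(-10) = 5/3 ≈ 1.6667)
s = -1 (s = (4 - 3)*(-1) = 1*(-1) = -1)
Y(f) = f³
o + (4*(7 + 2))*Y(s) = 5/3 + (4*(7 + 2))*(-1)³ = 5/3 + (4*9)*(-1) = 5/3 + 36*(-1) = 5/3 - 36 = -103/3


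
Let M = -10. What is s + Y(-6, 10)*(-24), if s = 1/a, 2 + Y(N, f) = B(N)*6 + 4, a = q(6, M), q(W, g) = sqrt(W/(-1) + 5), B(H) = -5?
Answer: 672 - I ≈ 672.0 - 1.0*I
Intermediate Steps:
q(W, g) = sqrt(5 - W) (q(W, g) = sqrt(W*(-1) + 5) = sqrt(-W + 5) = sqrt(5 - W))
a = I (a = sqrt(5 - 1*6) = sqrt(5 - 6) = sqrt(-1) = I ≈ 1.0*I)
Y(N, f) = -28 (Y(N, f) = -2 + (-5*6 + 4) = -2 + (-30 + 4) = -2 - 26 = -28)
s = -I (s = 1/I = -I ≈ -1.0*I)
s + Y(-6, 10)*(-24) = -I - 28*(-24) = -I + 672 = 672 - I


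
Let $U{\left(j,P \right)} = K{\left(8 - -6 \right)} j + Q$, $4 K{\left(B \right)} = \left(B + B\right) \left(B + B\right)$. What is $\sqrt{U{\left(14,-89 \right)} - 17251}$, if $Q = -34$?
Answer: $i \sqrt{14541} \approx 120.59 i$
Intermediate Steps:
$K{\left(B \right)} = B^{2}$ ($K{\left(B \right)} = \frac{\left(B + B\right) \left(B + B\right)}{4} = \frac{2 B 2 B}{4} = \frac{4 B^{2}}{4} = B^{2}$)
$U{\left(j,P \right)} = -34 + 196 j$ ($U{\left(j,P \right)} = \left(8 - -6\right)^{2} j - 34 = \left(8 + 6\right)^{2} j - 34 = 14^{2} j - 34 = 196 j - 34 = -34 + 196 j$)
$\sqrt{U{\left(14,-89 \right)} - 17251} = \sqrt{\left(-34 + 196 \cdot 14\right) - 17251} = \sqrt{\left(-34 + 2744\right) - 17251} = \sqrt{2710 - 17251} = \sqrt{-14541} = i \sqrt{14541}$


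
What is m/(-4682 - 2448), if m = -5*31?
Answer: 1/46 ≈ 0.021739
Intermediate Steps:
m = -155
m/(-4682 - 2448) = -155/(-4682 - 2448) = -155/(-7130) = -155*(-1/7130) = 1/46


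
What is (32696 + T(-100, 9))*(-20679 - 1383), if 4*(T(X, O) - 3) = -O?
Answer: -1442711397/2 ≈ -7.2136e+8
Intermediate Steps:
T(X, O) = 3 - O/4 (T(X, O) = 3 + (-O)/4 = 3 - O/4)
(32696 + T(-100, 9))*(-20679 - 1383) = (32696 + (3 - ¼*9))*(-20679 - 1383) = (32696 + (3 - 9/4))*(-22062) = (32696 + ¾)*(-22062) = (130787/4)*(-22062) = -1442711397/2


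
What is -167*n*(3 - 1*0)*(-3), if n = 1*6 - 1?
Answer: 7515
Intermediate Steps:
n = 5 (n = 6 - 1 = 5)
-167*n*(3 - 1*0)*(-3) = -167*5*(3 - 1*0)*(-3) = -167*5*(3 + 0)*(-3) = -167*5*3*(-3) = -2505*(-3) = -167*(-45) = 7515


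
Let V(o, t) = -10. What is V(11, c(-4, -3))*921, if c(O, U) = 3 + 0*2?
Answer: -9210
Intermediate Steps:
c(O, U) = 3 (c(O, U) = 3 + 0 = 3)
V(11, c(-4, -3))*921 = -10*921 = -9210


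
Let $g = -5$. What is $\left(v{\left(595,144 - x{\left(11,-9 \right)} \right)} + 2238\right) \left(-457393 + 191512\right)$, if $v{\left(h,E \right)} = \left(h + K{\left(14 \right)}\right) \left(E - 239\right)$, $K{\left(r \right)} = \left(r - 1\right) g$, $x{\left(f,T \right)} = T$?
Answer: $11523814302$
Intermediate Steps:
$K{\left(r \right)} = 5 - 5 r$ ($K{\left(r \right)} = \left(r - 1\right) \left(-5\right) = \left(-1 + r\right) \left(-5\right) = 5 - 5 r$)
$v{\left(h,E \right)} = \left(-239 + E\right) \left(-65 + h\right)$ ($v{\left(h,E \right)} = \left(h + \left(5 - 70\right)\right) \left(E - 239\right) = \left(h + \left(5 - 70\right)\right) \left(-239 + E\right) = \left(h - 65\right) \left(-239 + E\right) = \left(-65 + h\right) \left(-239 + E\right) = \left(-239 + E\right) \left(-65 + h\right)$)
$\left(v{\left(595,144 - x{\left(11,-9 \right)} \right)} + 2238\right) \left(-457393 + 191512\right) = \left(\left(15535 - 142205 - 65 \left(144 - -9\right) + \left(144 - -9\right) 595\right) + 2238\right) \left(-457393 + 191512\right) = \left(\left(15535 - 142205 - 65 \left(144 + 9\right) + \left(144 + 9\right) 595\right) + 2238\right) \left(-265881\right) = \left(\left(15535 - 142205 - 9945 + 153 \cdot 595\right) + 2238\right) \left(-265881\right) = \left(\left(15535 - 142205 - 9945 + 91035\right) + 2238\right) \left(-265881\right) = \left(-45580 + 2238\right) \left(-265881\right) = \left(-43342\right) \left(-265881\right) = 11523814302$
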